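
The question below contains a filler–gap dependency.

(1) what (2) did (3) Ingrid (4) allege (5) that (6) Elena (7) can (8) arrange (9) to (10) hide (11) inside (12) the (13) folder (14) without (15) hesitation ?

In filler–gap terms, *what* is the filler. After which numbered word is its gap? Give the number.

10

Pre-movement form: Ingrid did allege that Elena can arrange to hide what inside the folder without hesitation.
The filler 'what' is interpreted as the direct object of 'hide'. Fronting leaves a gap immediately after 'hide':
What did Ingrid allege that Elena can arrange to hide ___ inside the folder without hesitation?
'hide' is word 10.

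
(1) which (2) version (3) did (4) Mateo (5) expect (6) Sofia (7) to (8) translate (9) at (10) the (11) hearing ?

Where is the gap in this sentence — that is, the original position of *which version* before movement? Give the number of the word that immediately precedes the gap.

Pre-movement form: Mateo did expect Sofia to translate which version at the hearing.
The filler 'which version' is interpreted as the direct object of 'translate'. Wh-movement fronts it, leaving a gap right after 'translate':
Which version did Mateo expect Sofia to translate ___ at the hearing?
'translate' is word 8.

8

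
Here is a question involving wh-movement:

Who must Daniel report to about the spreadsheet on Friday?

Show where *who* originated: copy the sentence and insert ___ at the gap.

Who must Daniel report to ___ about the spreadsheet on Friday?

Before movement: Daniel must report to who about the spreadsheet on Friday.
'who' is the object of the preposition 'to'. The gap is right after 'to'.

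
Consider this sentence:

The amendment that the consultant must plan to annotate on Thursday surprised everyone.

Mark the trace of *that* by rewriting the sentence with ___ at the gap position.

The amendment that the consultant must plan to annotate ___ on Thursday surprised everyone.

The filler 'that' is interpreted as the direct object of 'annotate'. The gap is right after 'annotate'.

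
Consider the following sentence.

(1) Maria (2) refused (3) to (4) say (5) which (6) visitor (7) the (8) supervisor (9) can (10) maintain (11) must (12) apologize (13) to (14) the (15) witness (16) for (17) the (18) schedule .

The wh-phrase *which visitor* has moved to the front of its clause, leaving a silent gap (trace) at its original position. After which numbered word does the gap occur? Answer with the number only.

Pre-movement form: The supervisor can maintain which visitor must apologize to the witness for the schedule.
'which visitor' is the subject of the clause embedded under 'maintain'. Wh-movement fronts it, leaving a gap right after 'maintain':
Maria refused to say which visitor the supervisor can maintain ___ must apologize to the witness for the schedule.
'maintain' is word 10.

10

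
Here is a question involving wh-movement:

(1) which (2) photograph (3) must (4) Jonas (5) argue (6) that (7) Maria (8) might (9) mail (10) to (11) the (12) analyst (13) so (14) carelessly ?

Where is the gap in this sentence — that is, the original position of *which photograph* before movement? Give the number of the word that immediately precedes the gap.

9

In situ: Jonas must argue that Maria might mail which photograph to the analyst so carelessly.
The filler 'which photograph' is interpreted as the direct object of 'mail'. It moves to the left edge, and the trace sits right after 'mail':
Which photograph must Jonas argue that Maria might mail ___ to the analyst so carelessly?
'mail' is word 9.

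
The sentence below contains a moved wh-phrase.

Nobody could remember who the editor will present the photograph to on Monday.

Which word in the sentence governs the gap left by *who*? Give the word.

to

Pre-movement form: The editor will present the photograph to who on Monday.
'who' is the object of the preposition 'to' (recipient of 'present'). It moves to the left edge, and the trace sits right after 'to':
Nobody could remember who the editor will present the photograph to ___ on Monday.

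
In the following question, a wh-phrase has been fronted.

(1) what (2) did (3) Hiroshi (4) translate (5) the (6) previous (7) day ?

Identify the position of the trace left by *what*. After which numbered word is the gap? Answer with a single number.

4

Pre-movement form: Hiroshi did translate what the previous day.
'what' is the direct object of 'translate'. Wh-movement fronts it, leaving a gap right after 'translate':
What did Hiroshi translate ___ the previous day?
'translate' is word 4.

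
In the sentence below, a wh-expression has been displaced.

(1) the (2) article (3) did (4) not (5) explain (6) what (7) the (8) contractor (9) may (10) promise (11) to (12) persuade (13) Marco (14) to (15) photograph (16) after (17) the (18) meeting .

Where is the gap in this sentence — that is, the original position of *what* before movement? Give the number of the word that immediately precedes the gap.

15

Before movement: The contractor may promise to persuade Marco to photograph what after the meeting.
'what' is the direct object of 'photograph'. It moves to the left edge, and the trace sits right after 'photograph':
The article did not explain what the contractor may promise to persuade Marco to photograph ___ after the meeting.
'photograph' is word 15.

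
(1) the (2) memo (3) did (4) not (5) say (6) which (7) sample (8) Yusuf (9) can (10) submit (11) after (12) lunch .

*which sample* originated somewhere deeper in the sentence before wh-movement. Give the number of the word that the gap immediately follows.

Pre-movement form: Yusuf can submit which sample after lunch.
'which sample' is the direct object of 'submit'. Fronting leaves a gap immediately after 'submit':
The memo did not say which sample Yusuf can submit ___ after lunch.
'submit' is word 10.

10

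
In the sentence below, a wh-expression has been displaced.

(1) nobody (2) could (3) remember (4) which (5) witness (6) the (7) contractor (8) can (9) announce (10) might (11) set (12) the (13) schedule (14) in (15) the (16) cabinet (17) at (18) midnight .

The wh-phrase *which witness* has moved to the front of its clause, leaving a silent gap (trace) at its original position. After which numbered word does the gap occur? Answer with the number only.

9

Pre-movement form: The contractor can announce which witness might set the schedule in the cabinet at midnight.
The filler 'which witness' is interpreted as the subject of the clause embedded under 'announce'. It moves to the left edge, and the trace sits right after 'announce':
Nobody could remember which witness the contractor can announce ___ might set the schedule in the cabinet at midnight.
'announce' is word 9.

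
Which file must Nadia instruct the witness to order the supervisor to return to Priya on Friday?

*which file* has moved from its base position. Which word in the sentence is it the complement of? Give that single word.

return

Before movement: Nadia must instruct the witness to order the supervisor to return which file to Priya on Friday.
'which file' functions as the direct object of 'return'. Wh-movement fronts it, leaving a gap right after 'return':
Which file must Nadia instruct the witness to order the supervisor to return ___ to Priya on Friday?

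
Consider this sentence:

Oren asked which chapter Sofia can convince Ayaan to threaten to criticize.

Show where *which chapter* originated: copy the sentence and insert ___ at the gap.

Oren asked which chapter Sofia can convince Ayaan to threaten to criticize ___.

Underlying clause: Sofia can convince Ayaan to threaten to criticize which chapter.
The filler 'which chapter' is interpreted as the direct object of 'criticize'. The gap is right after 'criticize'.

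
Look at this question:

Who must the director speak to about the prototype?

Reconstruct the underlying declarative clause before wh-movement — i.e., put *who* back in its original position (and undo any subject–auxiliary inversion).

The filler 'who' is interpreted as the object of the preposition 'to'. It moves to the left edge, and the trace sits right after 'to':
Who must the director speak to ___ about the prototype?

The director must speak to who about the prototype.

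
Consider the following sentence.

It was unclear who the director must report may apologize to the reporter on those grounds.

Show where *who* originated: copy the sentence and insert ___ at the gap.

Underlying clause: The director must report who may apologize to the reporter on those grounds.
The filler 'who' is interpreted as the subject of the clause embedded under 'report'. The gap is right after 'report'.

It was unclear who the director must report ___ may apologize to the reporter on those grounds.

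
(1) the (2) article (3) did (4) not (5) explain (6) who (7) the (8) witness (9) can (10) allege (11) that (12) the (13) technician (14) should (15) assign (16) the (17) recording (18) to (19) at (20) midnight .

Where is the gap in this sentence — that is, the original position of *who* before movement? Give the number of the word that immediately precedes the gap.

Underlying clause: The witness can allege that the technician should assign the recording to who at midnight.
'who' is the object of the preposition 'to' (recipient of 'assign'). It moves to the left edge, and the trace sits right after 'to':
The article did not explain who the witness can allege that the technician should assign the recording to ___ at midnight.
'to' is word 18.

18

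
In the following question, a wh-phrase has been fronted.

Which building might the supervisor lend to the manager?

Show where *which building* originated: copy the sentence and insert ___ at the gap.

Before movement: The supervisor might lend which building to the manager.
The filler 'which building' is interpreted as the direct object of 'lend'. The gap is right after 'lend'.

Which building might the supervisor lend ___ to the manager?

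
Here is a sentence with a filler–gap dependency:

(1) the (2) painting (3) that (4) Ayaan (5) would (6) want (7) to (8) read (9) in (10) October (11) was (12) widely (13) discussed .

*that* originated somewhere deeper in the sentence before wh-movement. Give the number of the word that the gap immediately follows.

8

'that' is the direct object of 'read'. It moves to the left edge, and the trace sits right after 'read':
The painting that Ayaan would want to read ___ in October was widely discussed.
'read' is word 8.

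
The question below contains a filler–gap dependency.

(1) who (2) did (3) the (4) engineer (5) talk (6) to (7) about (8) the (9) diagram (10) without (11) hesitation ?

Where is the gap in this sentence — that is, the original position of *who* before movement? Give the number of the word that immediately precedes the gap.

Before movement: The engineer did talk to who about the diagram without hesitation.
'who' functions as the object of the preposition 'to'. Fronting leaves a gap immediately after 'to':
Who did the engineer talk to ___ about the diagram without hesitation?
'to' is word 6.

6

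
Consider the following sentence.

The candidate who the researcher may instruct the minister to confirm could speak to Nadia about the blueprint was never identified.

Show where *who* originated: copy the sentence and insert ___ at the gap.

'who' functions as the subject of the clause embedded under 'confirm'. The gap is right after 'confirm'.

The candidate who the researcher may instruct the minister to confirm ___ could speak to Nadia about the blueprint was never identified.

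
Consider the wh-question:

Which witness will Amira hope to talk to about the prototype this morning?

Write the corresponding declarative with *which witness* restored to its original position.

'which witness' is the object of the preposition 'to'. It moves to the left edge, and the trace sits right after 'to':
Which witness will Amira hope to talk to ___ about the prototype this morning?

Amira will hope to talk to which witness about the prototype this morning.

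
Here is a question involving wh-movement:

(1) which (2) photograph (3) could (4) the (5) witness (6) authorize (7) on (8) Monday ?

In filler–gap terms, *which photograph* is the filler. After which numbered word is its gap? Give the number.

In situ: The witness could authorize which photograph on Monday.
The filler 'which photograph' is interpreted as the direct object of 'authorize'. Fronting leaves a gap immediately after 'authorize':
Which photograph could the witness authorize ___ on Monday?
'authorize' is word 6.

6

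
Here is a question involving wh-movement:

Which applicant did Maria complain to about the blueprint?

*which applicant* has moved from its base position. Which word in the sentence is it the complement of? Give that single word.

Pre-movement form: Maria did complain to which applicant about the blueprint.
'which applicant' is the object of the preposition 'to'. Fronting leaves a gap immediately after 'to':
Which applicant did Maria complain to ___ about the blueprint?

to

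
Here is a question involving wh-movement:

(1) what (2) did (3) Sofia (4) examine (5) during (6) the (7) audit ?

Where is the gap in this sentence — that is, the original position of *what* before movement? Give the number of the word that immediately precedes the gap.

4

In situ: Sofia did examine what during the audit.
'what' functions as the direct object of 'examine'. Fronting leaves a gap immediately after 'examine':
What did Sofia examine ___ during the audit?
'examine' is word 4.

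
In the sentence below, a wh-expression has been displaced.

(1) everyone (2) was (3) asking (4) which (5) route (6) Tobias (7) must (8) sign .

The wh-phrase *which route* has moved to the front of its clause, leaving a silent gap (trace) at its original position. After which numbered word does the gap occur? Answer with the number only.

Underlying clause: Tobias must sign which route.
'which route' is the direct object of 'sign'. Fronting leaves a gap immediately after 'sign':
Everyone was asking which route Tobias must sign ___.
'sign' is word 8.

8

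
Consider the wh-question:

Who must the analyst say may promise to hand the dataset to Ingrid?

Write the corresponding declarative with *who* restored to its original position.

The analyst must say who may promise to hand the dataset to Ingrid.

The filler 'who' is interpreted as the subject of the clause embedded under 'say'. Wh-movement fronts it, leaving a gap right after 'say':
Who must the analyst say ___ may promise to hand the dataset to Ingrid?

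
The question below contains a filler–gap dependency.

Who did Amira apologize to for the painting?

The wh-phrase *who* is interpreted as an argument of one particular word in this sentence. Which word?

to

In situ: Amira did apologize to who for the painting.
'who' functions as the object of the preposition 'to'. Fronting leaves a gap immediately after 'to':
Who did Amira apologize to ___ for the painting?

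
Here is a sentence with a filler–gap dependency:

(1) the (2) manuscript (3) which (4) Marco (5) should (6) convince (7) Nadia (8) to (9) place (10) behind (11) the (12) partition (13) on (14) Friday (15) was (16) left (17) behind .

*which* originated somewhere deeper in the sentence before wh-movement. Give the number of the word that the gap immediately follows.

The filler 'which' is interpreted as the direct object of 'place'. Fronting leaves a gap immediately after 'place':
The manuscript which Marco should convince Nadia to place ___ behind the partition on Friday was left behind.
'place' is word 9.

9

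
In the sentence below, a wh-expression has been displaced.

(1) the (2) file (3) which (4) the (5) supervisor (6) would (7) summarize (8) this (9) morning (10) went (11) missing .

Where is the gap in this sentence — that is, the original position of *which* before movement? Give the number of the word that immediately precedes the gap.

The filler 'which' is interpreted as the direct object of 'summarize'. Wh-movement fronts it, leaving a gap right after 'summarize':
The file which the supervisor would summarize ___ this morning went missing.
'summarize' is word 7.

7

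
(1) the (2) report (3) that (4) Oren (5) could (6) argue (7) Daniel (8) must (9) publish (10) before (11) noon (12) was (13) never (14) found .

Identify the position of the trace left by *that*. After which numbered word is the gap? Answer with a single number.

'that' functions as the direct object of 'publish'. It moves to the left edge, and the trace sits right after 'publish':
The report that Oren could argue Daniel must publish ___ before noon was never found.
'publish' is word 9.

9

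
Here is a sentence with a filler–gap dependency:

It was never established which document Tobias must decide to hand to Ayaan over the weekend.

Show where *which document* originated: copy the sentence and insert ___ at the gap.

It was never established which document Tobias must decide to hand ___ to Ayaan over the weekend.

Underlying clause: Tobias must decide to hand which document to Ayaan over the weekend.
The filler 'which document' is interpreted as the direct object of 'hand'. The gap is right after 'hand'.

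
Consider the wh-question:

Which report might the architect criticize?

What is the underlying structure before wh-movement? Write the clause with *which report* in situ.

The architect might criticize which report.

The filler 'which report' is interpreted as the direct object of 'criticize'. Fronting leaves a gap immediately after 'criticize':
Which report might the architect criticize ___?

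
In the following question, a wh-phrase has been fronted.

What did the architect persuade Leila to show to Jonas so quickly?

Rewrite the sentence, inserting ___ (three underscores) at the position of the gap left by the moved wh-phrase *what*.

Underlying clause: The architect did persuade Leila to show what to Jonas so quickly.
'what' is the direct object of 'show'. The gap is right after 'show'.

What did the architect persuade Leila to show ___ to Jonas so quickly?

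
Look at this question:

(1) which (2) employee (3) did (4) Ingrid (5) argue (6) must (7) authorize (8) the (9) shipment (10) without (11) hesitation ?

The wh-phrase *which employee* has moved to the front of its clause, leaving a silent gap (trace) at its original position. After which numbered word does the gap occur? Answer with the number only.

In situ: Ingrid did argue which employee must authorize the shipment without hesitation.
'which employee' is the subject of the clause embedded under 'argue'. It moves to the left edge, and the trace sits right after 'argue':
Which employee did Ingrid argue ___ must authorize the shipment without hesitation?
'argue' is word 5.

5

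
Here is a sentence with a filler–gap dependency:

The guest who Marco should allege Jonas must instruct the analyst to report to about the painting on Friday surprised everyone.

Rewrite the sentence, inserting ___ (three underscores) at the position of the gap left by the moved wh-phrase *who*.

'who' functions as the object of the preposition 'to'. The gap is right after 'to'.

The guest who Marco should allege Jonas must instruct the analyst to report to ___ about the painting on Friday surprised everyone.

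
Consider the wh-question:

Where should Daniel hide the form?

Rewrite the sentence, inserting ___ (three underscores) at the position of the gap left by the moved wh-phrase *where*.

Where should Daniel hide the form ___?

In situ: Daniel should hide the form where.
The filler 'where' is interpreted as the locative complement of 'hide'. The gap is right after 'form'.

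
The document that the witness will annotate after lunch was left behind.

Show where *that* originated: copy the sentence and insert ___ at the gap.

'that' is the direct object of 'annotate'. The gap is right after 'annotate'.

The document that the witness will annotate ___ after lunch was left behind.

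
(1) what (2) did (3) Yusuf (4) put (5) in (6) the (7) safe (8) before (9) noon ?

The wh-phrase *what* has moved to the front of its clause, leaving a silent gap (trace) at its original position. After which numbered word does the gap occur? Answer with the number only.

4

In situ: Yusuf did put what in the safe before noon.
'what' functions as the direct object of 'put'. It moves to the left edge, and the trace sits right after 'put':
What did Yusuf put ___ in the safe before noon?
'put' is word 4.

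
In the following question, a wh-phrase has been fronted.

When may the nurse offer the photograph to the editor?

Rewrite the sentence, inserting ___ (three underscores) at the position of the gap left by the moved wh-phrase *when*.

In situ: The nurse may offer the photograph to the editor when.
'when' functions as the temporal adjunct. The gap is right after 'editor'.

When may the nurse offer the photograph to the editor ___?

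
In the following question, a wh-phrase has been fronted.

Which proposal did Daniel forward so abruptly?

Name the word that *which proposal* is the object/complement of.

Before movement: Daniel did forward which proposal so abruptly.
'which proposal' functions as the direct object of 'forward'. Wh-movement fronts it, leaving a gap right after 'forward':
Which proposal did Daniel forward ___ so abruptly?

forward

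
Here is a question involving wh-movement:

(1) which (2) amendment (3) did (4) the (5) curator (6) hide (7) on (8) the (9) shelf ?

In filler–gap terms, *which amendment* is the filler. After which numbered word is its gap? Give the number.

6

Pre-movement form: The curator did hide which amendment on the shelf.
'which amendment' is the direct object of 'hide'. Wh-movement fronts it, leaving a gap right after 'hide':
Which amendment did the curator hide ___ on the shelf?
'hide' is word 6.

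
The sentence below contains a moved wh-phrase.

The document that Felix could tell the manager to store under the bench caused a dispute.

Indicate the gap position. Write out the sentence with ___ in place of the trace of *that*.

'that' is the direct object of 'store'. The gap is right after 'store'.

The document that Felix could tell the manager to store ___ under the bench caused a dispute.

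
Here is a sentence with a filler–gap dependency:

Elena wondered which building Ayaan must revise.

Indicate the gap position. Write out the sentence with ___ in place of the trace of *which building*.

Elena wondered which building Ayaan must revise ___.

Before movement: Ayaan must revise which building.
The filler 'which building' is interpreted as the direct object of 'revise'. The gap is right after 'revise'.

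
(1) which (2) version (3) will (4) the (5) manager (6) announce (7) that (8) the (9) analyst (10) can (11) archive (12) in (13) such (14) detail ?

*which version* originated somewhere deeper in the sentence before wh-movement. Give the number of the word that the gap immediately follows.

Pre-movement form: The manager will announce that the analyst can archive which version in such detail.
The filler 'which version' is interpreted as the direct object of 'archive'. Fronting leaves a gap immediately after 'archive':
Which version will the manager announce that the analyst can archive ___ in such detail?
'archive' is word 11.

11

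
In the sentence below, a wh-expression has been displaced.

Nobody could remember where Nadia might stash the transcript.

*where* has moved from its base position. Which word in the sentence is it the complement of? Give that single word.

Pre-movement form: Nadia might stash the transcript where.
'where' functions as the locative complement of 'stash'. Fronting leaves a gap immediately after 'transcript':
Nobody could remember where Nadia might stash the transcript ___.

stash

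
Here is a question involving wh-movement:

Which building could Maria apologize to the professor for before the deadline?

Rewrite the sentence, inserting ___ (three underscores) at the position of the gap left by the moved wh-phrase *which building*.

Which building could Maria apologize to the professor for ___ before the deadline?

Underlying clause: Maria could apologize to the professor for which building before the deadline.
'which building' functions as the object of the preposition 'for'. The gap is right after 'for'.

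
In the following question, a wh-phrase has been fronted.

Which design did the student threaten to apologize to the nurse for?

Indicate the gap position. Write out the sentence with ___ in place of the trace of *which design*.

In situ: The student did threaten to apologize to the nurse for which design.
'which design' is the object of the preposition 'for'. The gap is right after 'for'.

Which design did the student threaten to apologize to the nurse for ___?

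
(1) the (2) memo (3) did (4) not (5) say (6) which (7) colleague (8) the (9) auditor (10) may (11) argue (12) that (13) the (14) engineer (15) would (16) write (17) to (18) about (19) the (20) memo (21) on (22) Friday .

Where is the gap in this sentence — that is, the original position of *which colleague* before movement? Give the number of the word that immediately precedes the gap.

17

Before movement: The auditor may argue that the engineer would write to which colleague about the memo on Friday.
The filler 'which colleague' is interpreted as the object of the preposition 'to'. Wh-movement fronts it, leaving a gap right after 'to':
The memo did not say which colleague the auditor may argue that the engineer would write to ___ about the memo on Friday.
'to' is word 17.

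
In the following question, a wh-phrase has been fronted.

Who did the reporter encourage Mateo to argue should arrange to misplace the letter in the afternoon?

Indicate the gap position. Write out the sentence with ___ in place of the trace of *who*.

Underlying clause: The reporter did encourage Mateo to argue who should arrange to misplace the letter in the afternoon.
'who' functions as the subject of the clause embedded under 'argue'. The gap is right after 'argue'.

Who did the reporter encourage Mateo to argue ___ should arrange to misplace the letter in the afternoon?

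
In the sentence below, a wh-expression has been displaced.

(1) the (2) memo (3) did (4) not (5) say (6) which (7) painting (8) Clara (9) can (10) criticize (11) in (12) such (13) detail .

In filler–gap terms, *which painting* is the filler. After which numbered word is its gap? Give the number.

10

Underlying clause: Clara can criticize which painting in such detail.
'which painting' functions as the direct object of 'criticize'. It moves to the left edge, and the trace sits right after 'criticize':
The memo did not say which painting Clara can criticize ___ in such detail.
'criticize' is word 10.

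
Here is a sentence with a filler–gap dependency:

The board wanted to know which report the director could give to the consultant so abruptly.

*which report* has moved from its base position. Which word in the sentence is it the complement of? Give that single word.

Underlying clause: The director could give which report to the consultant so abruptly.
'which report' functions as the direct object of 'give'. It moves to the left edge, and the trace sits right after 'give':
The board wanted to know which report the director could give ___ to the consultant so abruptly.

give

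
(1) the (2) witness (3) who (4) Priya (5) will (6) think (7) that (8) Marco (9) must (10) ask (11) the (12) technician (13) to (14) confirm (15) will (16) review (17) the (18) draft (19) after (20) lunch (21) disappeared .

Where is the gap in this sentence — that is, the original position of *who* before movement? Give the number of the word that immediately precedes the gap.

14

'who' is the subject of the clause embedded under 'confirm'. It moves to the left edge, and the trace sits right after 'confirm':
The witness who Priya will think that Marco must ask the technician to confirm ___ will review the draft after lunch disappeared.
'confirm' is word 14.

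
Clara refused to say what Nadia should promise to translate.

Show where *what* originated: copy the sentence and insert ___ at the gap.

Clara refused to say what Nadia should promise to translate ___.

In situ: Nadia should promise to translate what.
'what' functions as the direct object of 'translate'. The gap is right after 'translate'.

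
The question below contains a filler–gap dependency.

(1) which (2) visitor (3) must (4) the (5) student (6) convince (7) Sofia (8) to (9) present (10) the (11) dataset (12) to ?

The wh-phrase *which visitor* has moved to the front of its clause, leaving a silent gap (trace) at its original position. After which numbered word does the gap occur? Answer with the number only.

12

Underlying clause: The student must convince Sofia to present the dataset to which visitor.
The filler 'which visitor' is interpreted as the object of the preposition 'to' (recipient of 'present'). Wh-movement fronts it, leaving a gap right after 'to':
Which visitor must the student convince Sofia to present the dataset to ___?
'to' is word 12.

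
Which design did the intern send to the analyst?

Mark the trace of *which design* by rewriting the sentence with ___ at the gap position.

Underlying clause: The intern did send which design to the analyst.
The filler 'which design' is interpreted as the direct object of 'send'. The gap is right after 'send'.

Which design did the intern send ___ to the analyst?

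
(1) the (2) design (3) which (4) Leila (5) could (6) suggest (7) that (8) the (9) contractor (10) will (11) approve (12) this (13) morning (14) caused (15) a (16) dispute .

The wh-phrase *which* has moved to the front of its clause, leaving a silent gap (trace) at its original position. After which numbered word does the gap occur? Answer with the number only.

11

'which' functions as the direct object of 'approve'. It moves to the left edge, and the trace sits right after 'approve':
The design which Leila could suggest that the contractor will approve ___ this morning caused a dispute.
'approve' is word 11.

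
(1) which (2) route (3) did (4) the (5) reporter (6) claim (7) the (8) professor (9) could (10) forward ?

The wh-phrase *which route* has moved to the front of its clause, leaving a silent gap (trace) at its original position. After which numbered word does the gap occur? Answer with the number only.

10

Pre-movement form: The reporter did claim the professor could forward which route.
'which route' functions as the direct object of 'forward'. Fronting leaves a gap immediately after 'forward':
Which route did the reporter claim the professor could forward ___?
'forward' is word 10.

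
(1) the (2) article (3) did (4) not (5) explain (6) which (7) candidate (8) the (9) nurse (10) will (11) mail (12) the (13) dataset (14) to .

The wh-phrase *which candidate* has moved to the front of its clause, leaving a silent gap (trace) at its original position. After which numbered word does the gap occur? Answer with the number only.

14

Before movement: The nurse will mail the dataset to which candidate.
The filler 'which candidate' is interpreted as the object of the preposition 'to' (recipient of 'mail'). Fronting leaves a gap immediately after 'to':
The article did not explain which candidate the nurse will mail the dataset to ___.
'to' is word 14.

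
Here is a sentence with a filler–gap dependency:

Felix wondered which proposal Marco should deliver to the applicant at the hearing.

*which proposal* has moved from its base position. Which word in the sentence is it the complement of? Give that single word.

deliver

In situ: Marco should deliver which proposal to the applicant at the hearing.
'which proposal' is the direct object of 'deliver'. It moves to the left edge, and the trace sits right after 'deliver':
Felix wondered which proposal Marco should deliver ___ to the applicant at the hearing.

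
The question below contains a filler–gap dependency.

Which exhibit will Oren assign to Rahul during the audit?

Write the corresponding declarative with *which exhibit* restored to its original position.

The filler 'which exhibit' is interpreted as the direct object of 'assign'. It moves to the left edge, and the trace sits right after 'assign':
Which exhibit will Oren assign ___ to Rahul during the audit?

Oren will assign which exhibit to Rahul during the audit.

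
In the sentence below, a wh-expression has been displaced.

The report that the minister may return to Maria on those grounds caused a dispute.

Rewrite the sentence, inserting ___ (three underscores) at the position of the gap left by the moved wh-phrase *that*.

The report that the minister may return ___ to Maria on those grounds caused a dispute.

The filler 'that' is interpreted as the direct object of 'return'. The gap is right after 'return'.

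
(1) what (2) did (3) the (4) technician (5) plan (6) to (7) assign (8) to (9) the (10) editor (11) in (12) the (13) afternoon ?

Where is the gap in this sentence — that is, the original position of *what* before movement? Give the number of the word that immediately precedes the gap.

7

Underlying clause: The technician did plan to assign what to the editor in the afternoon.
'what' functions as the direct object of 'assign'. It moves to the left edge, and the trace sits right after 'assign':
What did the technician plan to assign ___ to the editor in the afternoon?
'assign' is word 7.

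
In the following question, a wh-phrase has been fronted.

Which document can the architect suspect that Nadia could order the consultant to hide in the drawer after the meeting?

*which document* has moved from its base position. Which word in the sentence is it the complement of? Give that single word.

Pre-movement form: The architect can suspect that Nadia could order the consultant to hide which document in the drawer after the meeting.
The filler 'which document' is interpreted as the direct object of 'hide'. Fronting leaves a gap immediately after 'hide':
Which document can the architect suspect that Nadia could order the consultant to hide ___ in the drawer after the meeting?

hide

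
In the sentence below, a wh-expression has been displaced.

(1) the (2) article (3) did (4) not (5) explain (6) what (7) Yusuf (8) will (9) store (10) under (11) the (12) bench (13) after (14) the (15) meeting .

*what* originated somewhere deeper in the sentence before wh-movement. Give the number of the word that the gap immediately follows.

Underlying clause: Yusuf will store what under the bench after the meeting.
The filler 'what' is interpreted as the direct object of 'store'. Fronting leaves a gap immediately after 'store':
The article did not explain what Yusuf will store ___ under the bench after the meeting.
'store' is word 9.

9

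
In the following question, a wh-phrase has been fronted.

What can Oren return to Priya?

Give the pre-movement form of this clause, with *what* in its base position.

The filler 'what' is interpreted as the direct object of 'return'. It moves to the left edge, and the trace sits right after 'return':
What can Oren return ___ to Priya?

Oren can return what to Priya.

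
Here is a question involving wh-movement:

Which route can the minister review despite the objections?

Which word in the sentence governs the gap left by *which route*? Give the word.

review

Before movement: The minister can review which route despite the objections.
'which route' functions as the direct object of 'review'. Wh-movement fronts it, leaving a gap right after 'review':
Which route can the minister review ___ despite the objections?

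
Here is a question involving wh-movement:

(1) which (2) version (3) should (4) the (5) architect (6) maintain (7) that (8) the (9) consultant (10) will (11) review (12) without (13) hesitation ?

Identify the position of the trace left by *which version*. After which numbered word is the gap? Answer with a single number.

11

Pre-movement form: The architect should maintain that the consultant will review which version without hesitation.
The filler 'which version' is interpreted as the direct object of 'review'. It moves to the left edge, and the trace sits right after 'review':
Which version should the architect maintain that the consultant will review ___ without hesitation?
'review' is word 11.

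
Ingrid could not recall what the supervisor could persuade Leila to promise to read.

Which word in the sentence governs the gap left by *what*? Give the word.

Before movement: The supervisor could persuade Leila to promise to read what.
The filler 'what' is interpreted as the direct object of 'read'. Fronting leaves a gap immediately after 'read':
Ingrid could not recall what the supervisor could persuade Leila to promise to read ___.

read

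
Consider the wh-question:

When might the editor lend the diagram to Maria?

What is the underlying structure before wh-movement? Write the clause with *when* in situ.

'when' is the temporal adjunct. It moves to the left edge, and the trace sits right after 'Maria':
When might the editor lend the diagram to Maria ___?

The editor might lend the diagram to Maria when.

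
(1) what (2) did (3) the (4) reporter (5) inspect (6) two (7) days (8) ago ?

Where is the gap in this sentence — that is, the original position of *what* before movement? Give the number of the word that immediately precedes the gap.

5

In situ: The reporter did inspect what two days ago.
'what' is the direct object of 'inspect'. It moves to the left edge, and the trace sits right after 'inspect':
What did the reporter inspect ___ two days ago?
'inspect' is word 5.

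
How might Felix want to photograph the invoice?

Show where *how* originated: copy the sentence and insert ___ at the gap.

How might Felix want to photograph the invoice ___?

Pre-movement form: Felix might want to photograph the invoice how.
The filler 'how' is interpreted as the manner adjunct. The gap is right after 'invoice'.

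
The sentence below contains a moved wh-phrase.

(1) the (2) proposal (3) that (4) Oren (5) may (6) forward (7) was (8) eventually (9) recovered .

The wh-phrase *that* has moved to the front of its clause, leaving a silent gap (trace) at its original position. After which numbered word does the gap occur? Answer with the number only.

'that' is the direct object of 'forward'. Fronting leaves a gap immediately after 'forward':
The proposal that Oren may forward ___ was eventually recovered.
'forward' is word 6.

6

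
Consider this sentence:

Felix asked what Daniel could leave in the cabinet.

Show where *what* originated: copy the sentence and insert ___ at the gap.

In situ: Daniel could leave what in the cabinet.
'what' functions as the direct object of 'leave'. The gap is right after 'leave'.

Felix asked what Daniel could leave ___ in the cabinet.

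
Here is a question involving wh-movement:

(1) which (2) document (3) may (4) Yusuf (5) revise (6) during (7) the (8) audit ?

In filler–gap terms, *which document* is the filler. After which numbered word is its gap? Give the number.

5

Pre-movement form: Yusuf may revise which document during the audit.
The filler 'which document' is interpreted as the direct object of 'revise'. It moves to the left edge, and the trace sits right after 'revise':
Which document may Yusuf revise ___ during the audit?
'revise' is word 5.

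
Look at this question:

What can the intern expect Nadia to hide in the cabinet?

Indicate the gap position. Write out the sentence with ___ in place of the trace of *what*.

Underlying clause: The intern can expect Nadia to hide what in the cabinet.
'what' functions as the direct object of 'hide'. The gap is right after 'hide'.

What can the intern expect Nadia to hide ___ in the cabinet?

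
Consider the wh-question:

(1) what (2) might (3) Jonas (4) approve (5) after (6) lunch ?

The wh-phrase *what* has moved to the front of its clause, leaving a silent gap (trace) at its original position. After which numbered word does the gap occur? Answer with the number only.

4

Underlying clause: Jonas might approve what after lunch.
'what' functions as the direct object of 'approve'. Wh-movement fronts it, leaving a gap right after 'approve':
What might Jonas approve ___ after lunch?
'approve' is word 4.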